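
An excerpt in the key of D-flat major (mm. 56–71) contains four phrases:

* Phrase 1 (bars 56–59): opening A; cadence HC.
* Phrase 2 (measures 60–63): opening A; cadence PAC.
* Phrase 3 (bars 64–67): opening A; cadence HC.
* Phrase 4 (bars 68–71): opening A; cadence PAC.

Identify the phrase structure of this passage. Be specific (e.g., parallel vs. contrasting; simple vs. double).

repeated period

The cadence pattern HC–PAC–HC–PAC is weak–strong twice, and phrases 3–4 restate phrases 1–2: a period heard twice, not a double period (which would end weakly at phrase 2).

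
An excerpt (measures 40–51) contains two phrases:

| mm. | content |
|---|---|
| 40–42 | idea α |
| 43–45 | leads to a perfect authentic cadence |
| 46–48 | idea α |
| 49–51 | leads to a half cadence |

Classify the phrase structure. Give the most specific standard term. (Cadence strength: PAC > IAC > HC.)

The second phrase closes with a half cadence, which is not stronger than the first phrase's perfect authentic cadence; without a weak→strong cadential pair there is no antecedent–consequent relationship, so this is a phrase group rather than a period.

phrase group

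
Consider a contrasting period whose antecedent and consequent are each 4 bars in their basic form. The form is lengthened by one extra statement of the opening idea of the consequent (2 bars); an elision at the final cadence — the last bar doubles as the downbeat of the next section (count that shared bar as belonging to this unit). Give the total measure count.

Basic contrasting period: 4 + 4 = 8 bars.
8 (basic form) + 2 (extra statement) = 10.
The elision shares a bar with the next section but does not change this unit's count.

10 measures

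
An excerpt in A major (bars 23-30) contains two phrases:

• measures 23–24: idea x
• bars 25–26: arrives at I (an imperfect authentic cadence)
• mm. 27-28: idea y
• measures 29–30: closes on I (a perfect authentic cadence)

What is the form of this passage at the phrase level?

contrasting period

Phrase 1 ends with an imperfect authentic cadence (weaker) and phrase 2 with a perfect authentic cadence (stronger): antecedent + consequent = a period.
The two phrases open with different material (x / y), so the period is contrasting.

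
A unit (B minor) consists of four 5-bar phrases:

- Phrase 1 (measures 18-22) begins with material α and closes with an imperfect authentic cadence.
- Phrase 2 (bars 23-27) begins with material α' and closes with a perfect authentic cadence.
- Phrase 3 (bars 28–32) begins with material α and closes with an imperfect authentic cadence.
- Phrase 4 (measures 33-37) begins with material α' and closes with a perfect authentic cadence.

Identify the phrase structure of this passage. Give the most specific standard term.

repeated period

The cadence pattern IAC–PAC–IAC–PAC is weak–strong twice, and phrases 3–4 restate phrases 1–2: a period heard twice, not a double period (which would end weakly at phrase 2).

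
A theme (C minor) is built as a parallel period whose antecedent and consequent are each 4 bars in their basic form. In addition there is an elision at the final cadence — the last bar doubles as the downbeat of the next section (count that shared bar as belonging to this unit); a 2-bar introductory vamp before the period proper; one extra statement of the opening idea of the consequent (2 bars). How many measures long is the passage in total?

12 measures

Basic parallel period: 4 + 4 = 8 bars.
8 (basic form) + 2 (introduction) + 2 (extra statement) = 12.
The elision shares a bar with the next section but does not change this unit's count.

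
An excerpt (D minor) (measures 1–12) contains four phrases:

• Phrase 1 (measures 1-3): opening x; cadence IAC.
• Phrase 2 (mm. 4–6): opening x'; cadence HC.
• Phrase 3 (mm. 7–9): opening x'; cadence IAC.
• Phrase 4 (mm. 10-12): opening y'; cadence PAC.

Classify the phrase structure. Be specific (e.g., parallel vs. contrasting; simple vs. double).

parallel double period

Four phrases in two halves: the first half (bars 1–6) ends with a half cadence, the second (mm. 7-12) with a perfect authentic cadence — a large antecedent–consequent pair, i.e. a double period.
Phrase 3 begins with the same material as phrase 1, making it parallel.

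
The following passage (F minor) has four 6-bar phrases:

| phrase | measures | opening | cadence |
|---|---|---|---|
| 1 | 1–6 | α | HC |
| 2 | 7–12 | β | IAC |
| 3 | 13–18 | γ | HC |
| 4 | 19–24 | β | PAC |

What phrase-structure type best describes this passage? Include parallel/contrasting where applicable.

Four phrases in two halves: the first half (mm. 1-12) ends with an imperfect authentic cadence, the second (measures 13–24) with a perfect authentic cadence — a large antecedent–consequent pair, i.e. a double period.
Phrase 3 begins with different material from phrase 1, making it contrasting.

contrasting double period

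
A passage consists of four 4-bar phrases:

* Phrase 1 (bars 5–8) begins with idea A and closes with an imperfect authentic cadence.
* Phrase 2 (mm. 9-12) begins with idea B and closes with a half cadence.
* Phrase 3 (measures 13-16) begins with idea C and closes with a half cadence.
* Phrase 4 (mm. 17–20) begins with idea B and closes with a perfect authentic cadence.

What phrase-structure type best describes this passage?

contrasting double period

Four phrases in two halves: the first half (mm. 5–12) ends with a half cadence, the second (mm. 13–20) with a perfect authentic cadence — a large antecedent–consequent pair, i.e. a double period.
Phrase 3 begins with different material from phrase 1, making it contrasting.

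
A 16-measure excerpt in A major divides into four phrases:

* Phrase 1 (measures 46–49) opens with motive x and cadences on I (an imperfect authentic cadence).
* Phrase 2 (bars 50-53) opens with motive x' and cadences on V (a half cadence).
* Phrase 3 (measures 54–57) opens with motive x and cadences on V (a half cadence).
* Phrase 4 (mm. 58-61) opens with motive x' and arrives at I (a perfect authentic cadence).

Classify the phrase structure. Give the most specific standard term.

parallel double period

Four phrases in two halves: the first half (measures 46–53) ends with a half cadence, the second (mm. 54-61) with a perfect authentic cadence — a large antecedent–consequent pair, i.e. a double period.
Phrase 3 begins with the same material as phrase 1, making it parallel.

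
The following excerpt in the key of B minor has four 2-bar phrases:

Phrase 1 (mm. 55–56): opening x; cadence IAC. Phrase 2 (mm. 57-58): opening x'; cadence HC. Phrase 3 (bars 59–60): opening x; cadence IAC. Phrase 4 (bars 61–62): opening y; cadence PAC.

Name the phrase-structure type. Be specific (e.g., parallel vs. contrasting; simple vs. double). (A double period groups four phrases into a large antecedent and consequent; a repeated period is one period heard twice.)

Four phrases in two halves: the first half (mm. 55-58) ends with a half cadence, the second (measures 59–62) with a perfect authentic cadence — a large antecedent–consequent pair, i.e. a double period.
Phrase 3 begins with the same material as phrase 1, making it parallel.

parallel double period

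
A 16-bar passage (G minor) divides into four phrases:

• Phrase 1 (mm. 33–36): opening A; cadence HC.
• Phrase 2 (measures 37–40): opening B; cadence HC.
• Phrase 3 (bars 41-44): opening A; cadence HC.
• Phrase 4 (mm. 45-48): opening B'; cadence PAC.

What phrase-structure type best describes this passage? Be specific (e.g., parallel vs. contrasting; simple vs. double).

Four phrases in two halves: the first half (mm. 33-40) ends with a half cadence, the second (mm. 41–48) with a perfect authentic cadence — a large antecedent–consequent pair, i.e. a double period.
Phrase 3 begins with the same material as phrase 1, making it parallel.

parallel double period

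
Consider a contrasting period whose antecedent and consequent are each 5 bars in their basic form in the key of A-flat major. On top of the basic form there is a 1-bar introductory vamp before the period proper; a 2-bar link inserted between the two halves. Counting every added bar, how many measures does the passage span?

Basic contrasting period: 5 + 5 = 10 bars.
10 (basic form) + 1 (introduction) + 2 (link) = 13.

13 measures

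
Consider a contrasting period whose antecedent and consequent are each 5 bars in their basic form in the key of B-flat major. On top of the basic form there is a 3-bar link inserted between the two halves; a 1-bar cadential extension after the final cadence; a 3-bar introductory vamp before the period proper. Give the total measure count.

17 measures

Basic contrasting period: 5 + 5 = 10 bars.
10 (basic form) + 3 (link) + 1 (cadential extension) + 3 (introduction) = 17.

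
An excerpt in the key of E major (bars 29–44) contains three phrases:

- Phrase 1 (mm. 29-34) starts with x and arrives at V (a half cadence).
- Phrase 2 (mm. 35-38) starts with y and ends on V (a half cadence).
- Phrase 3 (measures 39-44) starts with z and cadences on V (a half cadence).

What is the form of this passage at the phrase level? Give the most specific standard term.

The final phrase closes with a half cadence, which is not stronger than the preceding half cadence; the 3 phrases lack an overall antecedent–consequent design and so form a phrase group.

phrase group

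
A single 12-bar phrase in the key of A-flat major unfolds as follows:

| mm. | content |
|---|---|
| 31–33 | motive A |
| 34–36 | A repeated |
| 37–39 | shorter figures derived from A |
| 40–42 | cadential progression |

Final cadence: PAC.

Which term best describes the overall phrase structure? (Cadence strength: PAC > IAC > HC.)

Basic idea (measures 31-33) + its repetition (bars 34–36) form the presentation; fragmentation and cadence (mm. 37-42) form the continuation — the 12-bar whole is a sentence.

sentence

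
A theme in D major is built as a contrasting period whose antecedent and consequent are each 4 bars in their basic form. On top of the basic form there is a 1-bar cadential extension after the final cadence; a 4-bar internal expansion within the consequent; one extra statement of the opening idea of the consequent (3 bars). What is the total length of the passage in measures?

16 measures

Basic contrasting period: 4 + 4 = 8 bars.
8 (basic form) + 1 (cadential extension) + 4 (internal expansion) + 3 (extra statement) = 16.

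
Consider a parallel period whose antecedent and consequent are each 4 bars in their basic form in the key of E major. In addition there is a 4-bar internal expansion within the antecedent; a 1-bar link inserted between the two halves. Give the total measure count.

13 measures

Basic parallel period: 4 + 4 = 8 bars.
8 (basic form) + 4 (internal expansion) + 1 (link) = 13.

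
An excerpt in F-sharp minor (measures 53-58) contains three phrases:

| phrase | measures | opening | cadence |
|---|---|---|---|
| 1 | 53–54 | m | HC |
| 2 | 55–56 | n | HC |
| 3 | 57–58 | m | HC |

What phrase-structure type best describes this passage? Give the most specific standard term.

The final phrase closes with a half cadence, which is not stronger than the preceding half cadence; the 3 phrases lack an overall antecedent–consequent design and so form a phrase group.

phrase group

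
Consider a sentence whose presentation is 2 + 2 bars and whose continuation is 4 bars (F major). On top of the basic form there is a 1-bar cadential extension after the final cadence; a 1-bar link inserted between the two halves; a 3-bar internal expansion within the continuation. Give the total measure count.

13 measures

Basic sentence: 2 + 2 + 4 = 8 bars.
8 (basic form) + 1 (cadential extension) + 1 (link) + 3 (internal expansion) = 13.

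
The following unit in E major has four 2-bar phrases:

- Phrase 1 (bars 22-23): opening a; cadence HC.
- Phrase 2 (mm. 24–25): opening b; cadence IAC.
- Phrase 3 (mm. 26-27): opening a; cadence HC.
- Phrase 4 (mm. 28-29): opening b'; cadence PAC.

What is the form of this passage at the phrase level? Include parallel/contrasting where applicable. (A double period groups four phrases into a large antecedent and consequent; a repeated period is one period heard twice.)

parallel double period

Four phrases in two halves: the first half (measures 22-25) ends with an imperfect authentic cadence, the second (mm. 26–29) with a perfect authentic cadence — a large antecedent–consequent pair, i.e. a double period.
Phrase 3 begins with the same material as phrase 1, making it parallel.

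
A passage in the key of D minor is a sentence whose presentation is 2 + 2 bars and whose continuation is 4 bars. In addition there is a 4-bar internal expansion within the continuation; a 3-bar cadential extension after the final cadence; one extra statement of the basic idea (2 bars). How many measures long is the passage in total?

Basic sentence: 2 + 2 + 4 = 8 bars.
8 (basic form) + 4 (internal expansion) + 3 (cadential extension) + 2 (extra statement) = 17.

17 measures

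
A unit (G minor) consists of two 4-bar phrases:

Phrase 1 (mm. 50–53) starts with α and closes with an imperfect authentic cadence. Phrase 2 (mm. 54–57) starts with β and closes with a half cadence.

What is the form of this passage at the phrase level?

The second phrase closes with a half cadence, which is not stronger than the first phrase's imperfect authentic cadence; without a weak→strong cadential pair there is no antecedent–consequent relationship, so this is a phrase group rather than a period.

phrase group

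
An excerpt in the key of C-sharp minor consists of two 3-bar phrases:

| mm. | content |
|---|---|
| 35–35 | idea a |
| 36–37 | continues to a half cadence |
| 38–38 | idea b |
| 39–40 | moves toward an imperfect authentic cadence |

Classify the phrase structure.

Phrase 1 ends with a half cadence (weaker) and phrase 2 with an imperfect authentic cadence (stronger): antecedent + consequent = a period.
The two phrases open with different material (a / b), so the period is contrasting.

contrasting period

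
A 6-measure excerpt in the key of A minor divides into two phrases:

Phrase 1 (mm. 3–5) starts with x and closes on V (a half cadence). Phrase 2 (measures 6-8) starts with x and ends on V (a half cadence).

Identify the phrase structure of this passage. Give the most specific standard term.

repeated phrase

Both phrases have the same opening (x) and the same cadence (half cadence): the second is a restatement, not a consequent, so this is a repeated phrase rather than a period.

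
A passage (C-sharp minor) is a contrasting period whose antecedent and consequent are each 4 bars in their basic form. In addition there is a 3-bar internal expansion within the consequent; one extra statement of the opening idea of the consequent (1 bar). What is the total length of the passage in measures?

12 measures

Basic contrasting period: 4 + 4 = 8 bars.
8 (basic form) + 3 (internal expansion) + 1 (extra statement) = 12.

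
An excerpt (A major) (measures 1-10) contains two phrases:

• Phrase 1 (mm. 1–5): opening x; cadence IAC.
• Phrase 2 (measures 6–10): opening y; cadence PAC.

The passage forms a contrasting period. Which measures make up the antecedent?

measures 1–5

The phrase ending with the weaker cadence (imperfect authentic cadence) is the antecedent; the one ending more conclusively (perfect authentic cadence) is the consequent. The antecedent is measures 1–5.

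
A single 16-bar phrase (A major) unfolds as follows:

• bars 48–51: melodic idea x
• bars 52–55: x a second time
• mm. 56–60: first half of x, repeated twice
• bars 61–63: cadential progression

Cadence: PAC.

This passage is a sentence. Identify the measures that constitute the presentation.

measures 48–55

The presentation of a sentence is the basic idea (measures 48-51) plus its repetition (measures 52–55); the presentation is therefore measures 48–55.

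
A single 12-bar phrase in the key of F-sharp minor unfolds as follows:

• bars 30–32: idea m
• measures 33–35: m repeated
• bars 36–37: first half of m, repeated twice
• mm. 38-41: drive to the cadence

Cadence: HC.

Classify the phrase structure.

Basic idea (measures 30–32) + its repetition (mm. 33–35) form the presentation; fragmentation and cadence (mm. 36–41) form the continuation — the 12-bar whole is a sentence.

sentence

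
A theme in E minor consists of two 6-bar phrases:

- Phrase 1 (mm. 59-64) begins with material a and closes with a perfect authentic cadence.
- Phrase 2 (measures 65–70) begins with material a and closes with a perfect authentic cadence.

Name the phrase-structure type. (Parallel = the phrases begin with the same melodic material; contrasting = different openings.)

repeated phrase

Both phrases have the same opening (a) and the same cadence (perfect authentic cadence): the second is a restatement, not a consequent, so this is a repeated phrase rather than a period.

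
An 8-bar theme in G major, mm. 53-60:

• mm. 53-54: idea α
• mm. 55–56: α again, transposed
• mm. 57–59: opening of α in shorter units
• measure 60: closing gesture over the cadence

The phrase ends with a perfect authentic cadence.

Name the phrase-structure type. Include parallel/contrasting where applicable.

Basic idea (mm. 53–54) + its repetition (measures 55–56) form the presentation; fragmentation and cadence (mm. 57–60) form the continuation — the 8-bar whole is a sentence.

sentence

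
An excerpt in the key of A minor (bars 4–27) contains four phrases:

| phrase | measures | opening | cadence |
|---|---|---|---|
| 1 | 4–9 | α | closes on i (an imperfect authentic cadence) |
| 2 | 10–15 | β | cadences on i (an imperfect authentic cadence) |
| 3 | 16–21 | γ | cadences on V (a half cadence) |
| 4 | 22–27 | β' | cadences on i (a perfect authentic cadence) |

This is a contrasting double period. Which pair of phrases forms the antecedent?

In a double period the first pair of phrases (ending imperfect authentic cadence) is the large antecedent and the second pair (ending perfect authentic cadence) is the large consequent; the antecedent is phrases 1 and 2.

phrases 1 and 2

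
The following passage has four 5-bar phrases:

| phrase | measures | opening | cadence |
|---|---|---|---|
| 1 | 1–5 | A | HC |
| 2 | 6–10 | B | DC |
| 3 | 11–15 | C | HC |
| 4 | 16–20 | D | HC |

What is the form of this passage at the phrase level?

phrase group

Phrase 4 ends with a half cadence, no stronger than phrase 2's deceptive cadence, so the four phrases do not form a double period; nor do phrases 3–4 duplicate 1–2, so it is not a repeated period. With no phrase reaching a conclusive cadence, the passage is a phrase group.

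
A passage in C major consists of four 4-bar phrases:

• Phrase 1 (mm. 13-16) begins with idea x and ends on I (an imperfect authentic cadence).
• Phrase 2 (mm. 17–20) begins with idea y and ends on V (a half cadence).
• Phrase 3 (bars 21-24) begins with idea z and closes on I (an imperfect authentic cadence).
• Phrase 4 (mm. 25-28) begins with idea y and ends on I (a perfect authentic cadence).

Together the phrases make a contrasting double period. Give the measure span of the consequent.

measures 21–28

In a double period the first pair of phrases (ending half cadence) is the large antecedent and the second pair (ending perfect authentic cadence) is the large consequent; the consequent is measures 21–28.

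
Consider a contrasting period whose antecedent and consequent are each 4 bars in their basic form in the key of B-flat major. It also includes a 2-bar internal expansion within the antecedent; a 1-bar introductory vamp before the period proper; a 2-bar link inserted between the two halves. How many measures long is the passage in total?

13 measures

Basic contrasting period: 4 + 4 = 8 bars.
8 (basic form) + 2 (internal expansion) + 1 (introduction) + 2 (link) = 13.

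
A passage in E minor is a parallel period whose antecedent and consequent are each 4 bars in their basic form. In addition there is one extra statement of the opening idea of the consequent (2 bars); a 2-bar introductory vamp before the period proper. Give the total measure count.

12 measures

Basic parallel period: 4 + 4 = 8 bars.
8 (basic form) + 2 (extra statement) + 2 (introduction) = 12.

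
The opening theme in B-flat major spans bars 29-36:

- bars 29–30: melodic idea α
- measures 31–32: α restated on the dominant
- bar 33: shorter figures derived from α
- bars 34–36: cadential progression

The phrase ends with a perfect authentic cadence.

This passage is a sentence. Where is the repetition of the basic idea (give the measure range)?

measures 31–32

The presentation of a sentence is the basic idea (mm. 29–30) plus its repetition (bars 31–32); the repetition of the basic idea is therefore mm. 31–32.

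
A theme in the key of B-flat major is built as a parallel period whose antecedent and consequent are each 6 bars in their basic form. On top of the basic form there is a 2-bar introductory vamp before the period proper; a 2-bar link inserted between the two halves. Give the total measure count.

16 measures

Basic parallel period: 6 + 6 = 12 bars.
12 (basic form) + 2 (introduction) + 2 (link) = 16.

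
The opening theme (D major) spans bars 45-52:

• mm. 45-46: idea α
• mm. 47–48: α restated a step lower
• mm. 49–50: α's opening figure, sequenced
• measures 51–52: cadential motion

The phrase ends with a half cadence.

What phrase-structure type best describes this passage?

sentence

Basic idea (mm. 45-46) + its repetition (mm. 47–48) form the presentation; fragmentation and cadence (mm. 49–52) form the continuation — the 8-bar whole is a sentence.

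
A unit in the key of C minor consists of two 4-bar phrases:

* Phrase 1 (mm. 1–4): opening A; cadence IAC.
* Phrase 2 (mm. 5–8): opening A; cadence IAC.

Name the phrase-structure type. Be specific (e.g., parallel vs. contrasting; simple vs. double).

Both phrases have the same opening (A) and the same cadence (imperfect authentic cadence): the second is a restatement, not a consequent, so this is a repeated phrase rather than a period.

repeated phrase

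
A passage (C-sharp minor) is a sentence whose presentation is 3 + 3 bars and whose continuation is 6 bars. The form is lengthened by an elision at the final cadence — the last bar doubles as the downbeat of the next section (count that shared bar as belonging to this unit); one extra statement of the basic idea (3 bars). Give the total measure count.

Basic sentence: 3 + 3 + 6 = 12 bars.
12 (basic form) + 3 (extra statement) = 15.
The elision shares a bar with the next section but does not change this unit's count.

15 measures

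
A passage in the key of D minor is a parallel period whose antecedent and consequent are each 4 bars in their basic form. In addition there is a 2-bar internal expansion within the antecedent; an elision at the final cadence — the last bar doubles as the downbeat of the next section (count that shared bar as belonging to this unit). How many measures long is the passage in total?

10 measures

Basic parallel period: 4 + 4 = 8 bars.
8 (basic form) + 2 (internal expansion) = 10.
The elision shares a bar with the next section but does not change this unit's count.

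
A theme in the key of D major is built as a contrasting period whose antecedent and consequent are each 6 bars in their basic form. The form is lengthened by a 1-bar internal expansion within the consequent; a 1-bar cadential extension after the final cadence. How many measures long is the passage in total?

Basic contrasting period: 6 + 6 = 12 bars.
12 (basic form) + 1 (internal expansion) + 1 (cadential extension) = 14.

14 measures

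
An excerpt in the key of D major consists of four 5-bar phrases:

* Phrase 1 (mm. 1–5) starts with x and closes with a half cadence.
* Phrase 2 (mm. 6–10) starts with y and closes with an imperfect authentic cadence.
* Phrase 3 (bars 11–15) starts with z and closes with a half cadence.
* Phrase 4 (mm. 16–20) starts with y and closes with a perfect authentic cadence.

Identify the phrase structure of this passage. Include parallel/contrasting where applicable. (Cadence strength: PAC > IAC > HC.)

Four phrases in two halves: the first half (measures 1–10) ends with an imperfect authentic cadence, the second (mm. 11–20) with a perfect authentic cadence — a large antecedent–consequent pair, i.e. a double period.
Phrase 3 begins with different material from phrase 1, making it contrasting.

contrasting double period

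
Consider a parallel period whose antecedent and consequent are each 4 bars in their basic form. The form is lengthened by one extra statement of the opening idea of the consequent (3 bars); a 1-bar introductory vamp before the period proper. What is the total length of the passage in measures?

Basic parallel period: 4 + 4 = 8 bars.
8 (basic form) + 3 (extra statement) + 1 (introduction) = 12.

12 measures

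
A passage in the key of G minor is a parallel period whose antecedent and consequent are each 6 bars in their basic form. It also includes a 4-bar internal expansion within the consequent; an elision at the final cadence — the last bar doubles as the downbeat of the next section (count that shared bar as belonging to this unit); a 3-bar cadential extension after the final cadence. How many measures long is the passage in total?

19 measures

Basic parallel period: 6 + 6 = 12 bars.
12 (basic form) + 4 (internal expansion) + 3 (cadential extension) = 19.
The elision shares a bar with the next section but does not change this unit's count.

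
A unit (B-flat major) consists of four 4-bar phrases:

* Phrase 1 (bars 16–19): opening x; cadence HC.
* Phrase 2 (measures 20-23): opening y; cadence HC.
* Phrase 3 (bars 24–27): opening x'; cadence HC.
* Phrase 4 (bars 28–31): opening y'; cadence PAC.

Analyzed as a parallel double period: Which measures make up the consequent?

In a double period the four phrases pair into a large antecedent (phrases 1–2, ending half cadence) and a large consequent (phrases 3–4, ending perfect authentic cadence). The consequent spans measures 24–31.

measures 24–31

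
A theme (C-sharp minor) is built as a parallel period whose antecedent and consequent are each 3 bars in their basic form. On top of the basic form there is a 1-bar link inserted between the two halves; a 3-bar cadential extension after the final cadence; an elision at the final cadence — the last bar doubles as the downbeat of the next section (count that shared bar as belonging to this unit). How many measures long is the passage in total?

10 measures

Basic parallel period: 3 + 3 = 6 bars.
6 (basic form) + 1 (link) + 3 (cadential extension) = 10.
The elision shares a bar with the next section but does not change this unit's count.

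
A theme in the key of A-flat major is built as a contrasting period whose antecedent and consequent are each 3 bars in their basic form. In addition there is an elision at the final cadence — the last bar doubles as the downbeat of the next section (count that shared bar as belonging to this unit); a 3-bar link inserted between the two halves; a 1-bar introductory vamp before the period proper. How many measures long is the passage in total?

10 measures

Basic contrasting period: 3 + 3 = 6 bars.
6 (basic form) + 3 (link) + 1 (introduction) = 10.
The elision shares a bar with the next section but does not change this unit's count.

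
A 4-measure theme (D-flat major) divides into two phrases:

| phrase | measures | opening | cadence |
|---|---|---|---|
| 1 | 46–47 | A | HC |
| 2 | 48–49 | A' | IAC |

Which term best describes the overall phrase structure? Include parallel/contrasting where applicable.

parallel period

Phrase 1 ends with a half cadence (weaker) and phrase 2 with an imperfect authentic cadence (stronger): antecedent + consequent = a period.
The two phrases open with the same material (A / A'), so the period is parallel.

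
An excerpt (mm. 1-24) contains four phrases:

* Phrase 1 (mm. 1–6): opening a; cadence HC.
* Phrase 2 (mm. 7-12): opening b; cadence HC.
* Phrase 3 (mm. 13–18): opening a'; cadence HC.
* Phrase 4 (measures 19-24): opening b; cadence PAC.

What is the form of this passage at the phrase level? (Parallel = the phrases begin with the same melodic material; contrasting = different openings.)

parallel double period

Four phrases in two halves: the first half (mm. 1–12) ends with a half cadence, the second (measures 13-24) with a perfect authentic cadence — a large antecedent–consequent pair, i.e. a double period.
Phrase 3 begins with the same material as phrase 1, making it parallel.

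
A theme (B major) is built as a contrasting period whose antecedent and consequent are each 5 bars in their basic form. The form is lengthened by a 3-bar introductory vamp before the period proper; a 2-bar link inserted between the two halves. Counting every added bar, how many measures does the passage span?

Basic contrasting period: 5 + 5 = 10 bars.
10 (basic form) + 3 (introduction) + 2 (link) = 15.

15 measures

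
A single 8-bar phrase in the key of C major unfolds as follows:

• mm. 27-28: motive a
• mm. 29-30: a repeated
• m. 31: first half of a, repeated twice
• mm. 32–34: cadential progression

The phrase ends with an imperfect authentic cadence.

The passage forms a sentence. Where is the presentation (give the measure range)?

The presentation of a sentence is the basic idea (mm. 27-28) plus its repetition (bars 29–30); the presentation is therefore measures 27–30.

measures 27–30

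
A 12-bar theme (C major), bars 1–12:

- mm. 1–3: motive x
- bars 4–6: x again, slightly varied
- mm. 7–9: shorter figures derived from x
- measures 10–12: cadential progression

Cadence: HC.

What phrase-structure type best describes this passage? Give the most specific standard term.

sentence

Basic idea (measures 1-3) + its repetition (bars 4-6) form the presentation; fragmentation and cadence (mm. 7-12) form the continuation — the 12-bar whole is a sentence.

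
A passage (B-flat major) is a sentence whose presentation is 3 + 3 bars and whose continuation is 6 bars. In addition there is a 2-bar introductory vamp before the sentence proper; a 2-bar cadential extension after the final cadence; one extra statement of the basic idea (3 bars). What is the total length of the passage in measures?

Basic sentence: 3 + 3 + 6 = 12 bars.
12 (basic form) + 2 (introduction) + 2 (cadential extension) + 3 (extra statement) = 19.

19 measures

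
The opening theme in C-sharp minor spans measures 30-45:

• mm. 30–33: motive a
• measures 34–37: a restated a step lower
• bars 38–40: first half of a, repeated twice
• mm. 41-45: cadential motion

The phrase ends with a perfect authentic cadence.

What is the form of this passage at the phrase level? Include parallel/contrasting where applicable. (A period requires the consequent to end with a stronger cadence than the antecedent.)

sentence

Basic idea (mm. 30–33) + its repetition (bars 34–37) form the presentation; fragmentation and cadence (measures 38–45) form the continuation — the 16-bar whole is a sentence.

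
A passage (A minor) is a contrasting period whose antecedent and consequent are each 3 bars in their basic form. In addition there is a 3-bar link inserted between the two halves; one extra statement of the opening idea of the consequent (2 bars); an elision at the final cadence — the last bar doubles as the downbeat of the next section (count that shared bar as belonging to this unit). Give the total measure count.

11 measures

Basic contrasting period: 3 + 3 = 6 bars.
6 (basic form) + 3 (link) + 2 (extra statement) = 11.
The elision shares a bar with the next section but does not change this unit's count.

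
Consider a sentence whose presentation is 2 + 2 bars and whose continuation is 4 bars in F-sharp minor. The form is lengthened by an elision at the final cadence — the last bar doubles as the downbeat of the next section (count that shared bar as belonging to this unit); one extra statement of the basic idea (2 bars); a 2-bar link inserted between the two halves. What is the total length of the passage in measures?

12 measures

Basic sentence: 2 + 2 + 4 = 8 bars.
8 (basic form) + 2 (extra statement) + 2 (link) = 12.
The elision shares a bar with the next section but does not change this unit's count.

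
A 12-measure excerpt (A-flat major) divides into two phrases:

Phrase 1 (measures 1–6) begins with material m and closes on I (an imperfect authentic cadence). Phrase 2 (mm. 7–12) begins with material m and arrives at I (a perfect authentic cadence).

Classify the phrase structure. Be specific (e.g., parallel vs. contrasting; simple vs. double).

parallel period

Phrase 1 ends with an imperfect authentic cadence (weaker) and phrase 2 with a perfect authentic cadence (stronger): antecedent + consequent = a period.
The two phrases open with the same material (m / m), so the period is parallel.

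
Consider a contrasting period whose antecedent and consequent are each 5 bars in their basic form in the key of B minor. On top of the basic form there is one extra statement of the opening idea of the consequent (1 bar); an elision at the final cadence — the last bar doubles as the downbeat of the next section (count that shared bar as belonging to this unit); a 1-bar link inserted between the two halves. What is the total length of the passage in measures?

12 measures

Basic contrasting period: 5 + 5 = 10 bars.
10 (basic form) + 1 (extra statement) + 1 (link) = 12.
The elision shares a bar with the next section but does not change this unit's count.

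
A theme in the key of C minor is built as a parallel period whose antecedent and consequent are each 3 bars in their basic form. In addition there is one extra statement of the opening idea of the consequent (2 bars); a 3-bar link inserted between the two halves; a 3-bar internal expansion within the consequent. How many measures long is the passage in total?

14 measures

Basic parallel period: 3 + 3 = 6 bars.
6 (basic form) + 2 (extra statement) + 3 (link) + 3 (internal expansion) = 14.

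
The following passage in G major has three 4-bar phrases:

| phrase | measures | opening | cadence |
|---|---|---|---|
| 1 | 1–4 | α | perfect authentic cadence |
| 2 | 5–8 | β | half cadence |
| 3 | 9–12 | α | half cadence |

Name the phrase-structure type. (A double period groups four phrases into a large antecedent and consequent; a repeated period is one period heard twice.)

The final phrase closes with a half cadence, which is not stronger than the preceding half cadence; the 3 phrases lack an overall antecedent–consequent design and so form a phrase group.

phrase group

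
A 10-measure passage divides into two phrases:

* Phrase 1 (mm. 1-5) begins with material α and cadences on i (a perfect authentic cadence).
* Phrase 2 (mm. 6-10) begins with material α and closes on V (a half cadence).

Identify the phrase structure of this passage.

The second phrase closes with a half cadence, which is not stronger than the first phrase's perfect authentic cadence; without a weak→strong cadential pair there is no antecedent–consequent relationship, so this is a phrase group rather than a period.

phrase group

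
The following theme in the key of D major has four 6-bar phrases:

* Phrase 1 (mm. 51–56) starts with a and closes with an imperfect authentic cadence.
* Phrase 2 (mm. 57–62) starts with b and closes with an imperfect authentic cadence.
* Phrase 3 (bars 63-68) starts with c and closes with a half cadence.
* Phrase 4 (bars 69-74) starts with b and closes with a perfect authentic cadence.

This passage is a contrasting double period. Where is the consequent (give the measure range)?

measures 63–74

In a double period the four phrases pair into a large antecedent (phrases 1–2, ending imperfect authentic cadence) and a large consequent (phrases 3–4, ending perfect authentic cadence). The consequent spans measures 63–74.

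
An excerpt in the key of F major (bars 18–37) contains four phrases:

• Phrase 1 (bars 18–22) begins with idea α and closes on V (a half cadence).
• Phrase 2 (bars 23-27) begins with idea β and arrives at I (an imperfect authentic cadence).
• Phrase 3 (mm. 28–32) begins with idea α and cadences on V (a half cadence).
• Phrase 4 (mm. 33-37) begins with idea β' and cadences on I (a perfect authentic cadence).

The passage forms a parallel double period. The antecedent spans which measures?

measures 18–27

In a double period the four phrases pair into a large antecedent (phrases 1–2, ending imperfect authentic cadence) and a large consequent (phrases 3–4, ending perfect authentic cadence). The antecedent spans mm. 18–27.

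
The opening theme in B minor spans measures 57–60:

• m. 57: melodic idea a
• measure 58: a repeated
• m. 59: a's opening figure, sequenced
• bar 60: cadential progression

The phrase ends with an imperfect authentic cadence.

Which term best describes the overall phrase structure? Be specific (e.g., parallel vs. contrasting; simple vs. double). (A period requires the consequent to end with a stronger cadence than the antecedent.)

sentence

Basic idea (bar 57) + its repetition (m. 58) form the presentation; fragmentation and cadence (bars 59–60) form the continuation — the 4-bar whole is a sentence.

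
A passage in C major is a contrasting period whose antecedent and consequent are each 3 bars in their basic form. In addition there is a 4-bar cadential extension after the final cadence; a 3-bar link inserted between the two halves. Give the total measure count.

Basic contrasting period: 3 + 3 = 6 bars.
6 (basic form) + 4 (cadential extension) + 3 (link) = 13.

13 measures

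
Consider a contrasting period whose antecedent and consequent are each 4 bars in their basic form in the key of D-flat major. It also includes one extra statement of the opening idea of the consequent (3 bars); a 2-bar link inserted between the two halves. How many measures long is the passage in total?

13 measures

Basic contrasting period: 4 + 4 = 8 bars.
8 (basic form) + 3 (extra statement) + 2 (link) = 13.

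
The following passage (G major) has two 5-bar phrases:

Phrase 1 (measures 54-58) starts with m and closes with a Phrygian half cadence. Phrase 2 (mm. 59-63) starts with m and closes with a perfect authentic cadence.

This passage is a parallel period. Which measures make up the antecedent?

measures 54–58

The antecedent is the phrase ending with the weaker cadence (Phrygian half cadence, phrase 1) and the consequent the one ending more conclusively (perfect authentic cadence, phrase 2); the antecedent is measures 54-58.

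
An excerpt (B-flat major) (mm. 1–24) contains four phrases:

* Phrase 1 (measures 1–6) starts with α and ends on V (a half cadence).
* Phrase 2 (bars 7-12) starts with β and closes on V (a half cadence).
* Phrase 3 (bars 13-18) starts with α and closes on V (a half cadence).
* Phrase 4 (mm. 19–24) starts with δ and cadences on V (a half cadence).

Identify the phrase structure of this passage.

phrase group

Phrase 4 ends with a half cadence, no stronger than phrase 2's half cadence, so the four phrases do not form a double period; nor do phrases 3–4 duplicate 1–2, so it is not a repeated period. With no phrase reaching a conclusive cadence, the passage is a phrase group.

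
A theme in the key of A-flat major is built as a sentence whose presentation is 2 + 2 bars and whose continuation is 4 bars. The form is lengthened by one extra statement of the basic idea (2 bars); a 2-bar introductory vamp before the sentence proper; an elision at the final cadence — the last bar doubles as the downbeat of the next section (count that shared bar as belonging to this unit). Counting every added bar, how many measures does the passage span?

12 measures

Basic sentence: 2 + 2 + 4 = 8 bars.
8 (basic form) + 2 (extra statement) + 2 (introduction) = 12.
The elision shares a bar with the next section but does not change this unit's count.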